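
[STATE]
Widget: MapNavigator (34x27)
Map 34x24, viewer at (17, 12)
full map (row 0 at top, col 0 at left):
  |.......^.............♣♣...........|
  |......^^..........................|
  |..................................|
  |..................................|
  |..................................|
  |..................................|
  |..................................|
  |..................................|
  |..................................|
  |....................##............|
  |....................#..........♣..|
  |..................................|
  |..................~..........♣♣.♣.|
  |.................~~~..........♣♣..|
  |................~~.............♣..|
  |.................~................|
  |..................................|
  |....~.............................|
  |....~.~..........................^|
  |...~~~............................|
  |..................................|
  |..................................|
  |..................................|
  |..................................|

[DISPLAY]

                                  
.......^.............♣♣...........
......^^..........................
..................................
..................................
..................................
..................................
..................................
..................................
..................................
....................##............
....................#..........♣..
..................................
.................@~..........♣♣.♣.
.................~~~..........♣♣..
................~~.............♣..
.................~................
..................................
....~.............................
....~.~..........................^
...~~~............................
..................................
..................................
..................................
..................................
                                  
                                  


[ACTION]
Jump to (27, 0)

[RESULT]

                                  
                                  
                                  
                                  
                                  
                                  
                                  
                                  
                                  
                                  
                                  
                                  
                                  
...........♣♣....@......          
........................          
........................          
........................          
........................          
........................          
........................          
........................          
........................          
..........##............          
..........#..........♣..          
........................          
........~..........♣♣.♣.          
.......~~~..........♣♣..          


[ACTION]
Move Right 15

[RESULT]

                                  
                                  
                                  
                                  
                                  
                                  
                                  
                                  
                                  
                                  
                                  
                                  
                                  
.....♣♣..........@                
..................                
..................                
..................                
..................                
..................                
..................                
..................                
..................                
....##............                
....#..........♣..                
..................                
..~..........♣♣.♣.                
.~~~..........♣♣..                


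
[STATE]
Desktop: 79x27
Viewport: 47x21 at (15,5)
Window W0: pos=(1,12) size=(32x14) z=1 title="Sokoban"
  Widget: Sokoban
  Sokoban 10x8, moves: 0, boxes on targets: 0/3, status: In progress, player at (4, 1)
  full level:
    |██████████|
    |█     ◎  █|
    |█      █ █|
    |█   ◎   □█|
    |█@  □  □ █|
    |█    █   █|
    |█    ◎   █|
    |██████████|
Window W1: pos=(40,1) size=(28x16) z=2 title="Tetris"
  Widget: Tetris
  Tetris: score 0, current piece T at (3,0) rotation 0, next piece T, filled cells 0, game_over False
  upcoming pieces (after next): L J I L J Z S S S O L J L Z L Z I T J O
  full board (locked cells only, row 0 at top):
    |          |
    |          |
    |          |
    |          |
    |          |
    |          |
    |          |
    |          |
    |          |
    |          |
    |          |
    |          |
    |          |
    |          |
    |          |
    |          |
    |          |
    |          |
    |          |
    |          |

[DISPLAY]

                         ┃          │ ▒        
                         ┃          │▒▒▒       
                         ┃          │          
                         ┃          │          
                         ┃          │          
                         ┃          │Score:    
                         ┃          │0         
━━━━━━━━━━━━━━━━━┓       ┃          │          
                 ┃       ┃          │          
─────────────────┨       ┃          │          
                 ┃       ┃          │          
                 ┃       ┗━━━━━━━━━━━━━━━━━━━━━
                 ┃                             
                 ┃                             
                 ┃                             
                 ┃                             
                 ┃                             
                 ┃                             
                 ┃                             
                 ┃                             
━━━━━━━━━━━━━━━━━┛                             


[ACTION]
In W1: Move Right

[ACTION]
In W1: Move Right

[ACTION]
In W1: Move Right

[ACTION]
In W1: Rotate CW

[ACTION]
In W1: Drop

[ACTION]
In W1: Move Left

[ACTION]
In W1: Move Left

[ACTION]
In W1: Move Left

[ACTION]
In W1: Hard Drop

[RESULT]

                         ┃          │  ▒       
                         ┃          │▒▒▒       
                         ┃          │          
                         ┃          │          
                         ┃          │          
                         ┃          │Score:    
                         ┃          │0         
━━━━━━━━━━━━━━━━━┓       ┃          │          
                 ┃       ┃   ▒      │          
─────────────────┨       ┃   ▒▒     │          
                 ┃       ┃   ▒      │          
                 ┃       ┗━━━━━━━━━━━━━━━━━━━━━
                 ┃                             
                 ┃                             
                 ┃                             
                 ┃                             
                 ┃                             
                 ┃                             
                 ┃                             
                 ┃                             
━━━━━━━━━━━━━━━━━┛                             


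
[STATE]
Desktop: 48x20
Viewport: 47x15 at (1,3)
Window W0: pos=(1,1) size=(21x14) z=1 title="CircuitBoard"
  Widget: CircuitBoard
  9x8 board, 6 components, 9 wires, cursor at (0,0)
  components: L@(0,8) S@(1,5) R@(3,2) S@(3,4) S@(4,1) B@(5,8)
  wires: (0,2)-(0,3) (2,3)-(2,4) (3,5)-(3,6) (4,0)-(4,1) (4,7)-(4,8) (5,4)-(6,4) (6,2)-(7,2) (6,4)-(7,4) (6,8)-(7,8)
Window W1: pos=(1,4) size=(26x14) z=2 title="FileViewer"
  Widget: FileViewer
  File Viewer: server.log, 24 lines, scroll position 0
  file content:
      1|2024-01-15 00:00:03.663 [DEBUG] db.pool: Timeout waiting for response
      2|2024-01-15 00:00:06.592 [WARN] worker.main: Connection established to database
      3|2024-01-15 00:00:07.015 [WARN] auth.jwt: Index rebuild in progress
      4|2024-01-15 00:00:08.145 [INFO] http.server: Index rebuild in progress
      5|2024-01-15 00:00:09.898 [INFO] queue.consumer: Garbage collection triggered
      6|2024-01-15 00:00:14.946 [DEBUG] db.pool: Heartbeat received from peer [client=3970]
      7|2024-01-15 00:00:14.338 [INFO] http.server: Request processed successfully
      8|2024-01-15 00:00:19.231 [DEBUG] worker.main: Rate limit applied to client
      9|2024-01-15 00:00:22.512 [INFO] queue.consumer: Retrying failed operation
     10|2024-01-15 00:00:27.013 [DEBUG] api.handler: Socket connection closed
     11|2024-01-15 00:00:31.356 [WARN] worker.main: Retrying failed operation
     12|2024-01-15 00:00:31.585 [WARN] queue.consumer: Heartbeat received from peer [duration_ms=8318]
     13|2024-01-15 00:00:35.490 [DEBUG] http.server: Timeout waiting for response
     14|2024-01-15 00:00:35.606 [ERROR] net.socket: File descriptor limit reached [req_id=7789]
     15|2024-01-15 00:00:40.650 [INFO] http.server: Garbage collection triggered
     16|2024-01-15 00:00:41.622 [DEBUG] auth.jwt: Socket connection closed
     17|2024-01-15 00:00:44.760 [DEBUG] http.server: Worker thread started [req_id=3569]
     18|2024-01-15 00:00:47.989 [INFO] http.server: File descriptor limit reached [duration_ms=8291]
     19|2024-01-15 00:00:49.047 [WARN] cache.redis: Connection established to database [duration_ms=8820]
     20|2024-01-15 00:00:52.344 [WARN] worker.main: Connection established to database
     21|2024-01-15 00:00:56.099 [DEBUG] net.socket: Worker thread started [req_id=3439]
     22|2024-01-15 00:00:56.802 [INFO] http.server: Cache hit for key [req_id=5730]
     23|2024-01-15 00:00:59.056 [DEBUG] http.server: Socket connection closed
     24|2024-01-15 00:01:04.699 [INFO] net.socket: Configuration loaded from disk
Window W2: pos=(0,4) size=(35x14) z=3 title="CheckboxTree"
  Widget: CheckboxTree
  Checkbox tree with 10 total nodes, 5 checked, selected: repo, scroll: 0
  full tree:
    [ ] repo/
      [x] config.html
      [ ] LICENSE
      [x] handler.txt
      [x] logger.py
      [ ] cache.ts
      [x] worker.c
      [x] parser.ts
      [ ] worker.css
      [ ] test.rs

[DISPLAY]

┠───────────────────┨                          
━━━━━━━━━━━━━━━━━━━━━━━━━━━━━━━━━┓             
 CheckboxTree                    ┃             
─────────────────────────────────┨             
>[-] repo/                       ┃             
   [x] config.html               ┃             
   [ ] LICENSE                   ┃             
   [x] handler.txt               ┃             
   [x] logger.py                 ┃             
   [ ] cache.ts                  ┃             
   [x] worker.c                  ┃             
   [x] parser.ts                 ┃             
   [ ] worker.css                ┃             
   [ ] test.rs                   ┃             
━━━━━━━━━━━━━━━━━━━━━━━━━━━━━━━━━┛             


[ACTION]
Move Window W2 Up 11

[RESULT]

>[-] repo/                       ┃             
   [x] config.html               ┃             
   [ ] LICENSE                   ┃             
   [x] handler.txt               ┃             
   [x] logger.py                 ┃             
   [ ] cache.ts                  ┃             
   [x] worker.c                  ┃             
   [x] parser.ts                 ┃             
   [ ] worker.css                ┃             
   [ ] test.rs                   ┃             
━━━━━━━━━━━━━━━━━━━━━━━━━━━━━━━━━┛             
┃2024-01-15 00:00:19.231░┃                     
┃2024-01-15 00:00:22.512░┃                     
┃2024-01-15 00:00:27.013▼┃                     
┗━━━━━━━━━━━━━━━━━━━━━━━━┛                     


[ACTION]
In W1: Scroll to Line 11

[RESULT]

>[-] repo/                       ┃             
   [x] config.html               ┃             
   [ ] LICENSE                   ┃             
   [x] handler.txt               ┃             
   [x] logger.py                 ┃             
   [ ] cache.ts                  ┃             
   [x] worker.c                  ┃             
   [x] parser.ts                 ┃             
   [ ] worker.css                ┃             
   [ ] test.rs                   ┃             
━━━━━━━━━━━━━━━━━━━━━━━━━━━━━━━━━┛             
┃2024-01-15 00:00:47.989░┃                     
┃2024-01-15 00:00:49.047░┃                     
┃2024-01-15 00:00:52.344▼┃                     
┗━━━━━━━━━━━━━━━━━━━━━━━━┛                     


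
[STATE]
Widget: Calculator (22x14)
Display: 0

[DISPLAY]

                     0
┌───┬───┬───┬───┐     
│ 7 │ 8 │ 9 │ ÷ │     
├───┼───┼───┼───┤     
│ 4 │ 5 │ 6 │ × │     
├───┼───┼───┼───┤     
│ 1 │ 2 │ 3 │ - │     
├───┼───┼───┼───┤     
│ 0 │ . │ = │ + │     
├───┼───┼───┼───┤     
│ C │ MC│ MR│ M+│     
└───┴───┴───┴───┘     
                      
                      


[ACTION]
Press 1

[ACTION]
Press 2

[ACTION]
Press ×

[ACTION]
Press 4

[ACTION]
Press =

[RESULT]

                    48
┌───┬───┬───┬───┐     
│ 7 │ 8 │ 9 │ ÷ │     
├───┼───┼───┼───┤     
│ 4 │ 5 │ 6 │ × │     
├───┼───┼───┼───┤     
│ 1 │ 2 │ 3 │ - │     
├───┼───┼───┼───┤     
│ 0 │ . │ = │ + │     
├───┼───┼───┼───┤     
│ C │ MC│ MR│ M+│     
└───┴───┴───┴───┘     
                      
                      


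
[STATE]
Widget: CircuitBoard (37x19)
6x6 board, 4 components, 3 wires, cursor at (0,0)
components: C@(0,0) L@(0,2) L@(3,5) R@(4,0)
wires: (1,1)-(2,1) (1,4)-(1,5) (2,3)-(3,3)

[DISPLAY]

   0 1 2 3 4 5                       
0  [C]      L                        
                                     
1       ·           · ─ ·            
        │                            
2       ·       ·                    
                │                    
3               ·       L            
                                     
4   R                                
                                     
5                                    
Cursor: (0,0)                        
                                     
                                     
                                     
                                     
                                     
                                     


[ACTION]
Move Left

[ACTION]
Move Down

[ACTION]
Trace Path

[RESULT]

   0 1 2 3 4 5                       
0   C       L                        
                                     
1  [.]  ·           · ─ ·            
        │                            
2       ·       ·                    
                │                    
3               ·       L            
                                     
4   R                                
                                     
5                                    
Cursor: (1,0)  Trace: No connections 
                                     
                                     
                                     
                                     
                                     
                                     


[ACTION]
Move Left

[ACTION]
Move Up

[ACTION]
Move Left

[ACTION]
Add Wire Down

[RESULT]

   0 1 2 3 4 5                       
0  [C]      L                        
    │                                
1   ·   ·           · ─ ·            
        │                            
2       ·       ·                    
                │                    
3               ·       L            
                                     
4   R                                
                                     
5                                    
Cursor: (0,0)  Trace: No connections 
                                     
                                     
                                     
                                     
                                     
                                     


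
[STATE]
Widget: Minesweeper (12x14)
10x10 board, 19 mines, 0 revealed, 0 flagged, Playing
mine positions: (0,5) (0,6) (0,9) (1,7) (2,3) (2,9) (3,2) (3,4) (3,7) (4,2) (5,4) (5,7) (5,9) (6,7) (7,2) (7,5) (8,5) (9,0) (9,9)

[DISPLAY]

■■■■■■■■■■  
■■■■■■■■■■  
■■■■■■■■■■  
■■■■■■■■■■  
■■■■■■■■■■  
■■■■■■■■■■  
■■■■■■■■■■  
■■■■■■■■■■  
■■■■■■■■■■  
■■■■■■■■■■  
            
            
            
            


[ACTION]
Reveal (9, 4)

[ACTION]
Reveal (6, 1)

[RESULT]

■■■■■■■■■■  
■■■■■■■■■■  
■■■■■■■■■■  
■■■■■■■■■■  
■■■■■■■■■■  
■■■■■■■■■■  
■1■■■■■■■■  
■■■■■■■■■■  
■■■■■■■■■■  
■■■■1■■■■■  
            
            
            
            


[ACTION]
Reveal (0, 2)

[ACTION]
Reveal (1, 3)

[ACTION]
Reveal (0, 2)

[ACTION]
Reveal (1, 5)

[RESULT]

    1■■■■■  
  1122■■■■  
 12■■■■■■■  
 2■■■■■■■■  
 2■■■■■■■■  
 1■■■■■■■■  
 1■■■■■■■■  
 1■■■■■■■■  
12■■■■■■■■  
■■■■1■■■■■  
            
            
            
            


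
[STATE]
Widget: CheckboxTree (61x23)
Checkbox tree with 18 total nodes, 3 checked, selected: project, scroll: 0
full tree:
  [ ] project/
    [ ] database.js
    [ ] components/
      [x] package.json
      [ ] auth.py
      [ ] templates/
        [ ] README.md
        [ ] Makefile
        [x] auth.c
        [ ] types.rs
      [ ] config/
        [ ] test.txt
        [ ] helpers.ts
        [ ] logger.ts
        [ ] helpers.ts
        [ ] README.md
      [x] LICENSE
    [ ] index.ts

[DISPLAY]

>[-] project/                                                
   [ ] database.js                                           
   [-] components/                                           
     [x] package.json                                        
     [ ] auth.py                                             
     [-] templates/                                          
       [ ] README.md                                         
       [ ] Makefile                                          
       [x] auth.c                                            
       [ ] types.rs                                          
     [ ] config/                                             
       [ ] test.txt                                          
       [ ] helpers.ts                                        
       [ ] logger.ts                                         
       [ ] helpers.ts                                        
       [ ] README.md                                         
     [x] LICENSE                                             
   [ ] index.ts                                              
                                                             
                                                             
                                                             
                                                             
                                                             


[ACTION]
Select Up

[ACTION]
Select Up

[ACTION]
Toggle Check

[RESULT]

>[x] project/                                                
   [x] database.js                                           
   [x] components/                                           
     [x] package.json                                        
     [x] auth.py                                             
     [x] templates/                                          
       [x] README.md                                         
       [x] Makefile                                          
       [x] auth.c                                            
       [x] types.rs                                          
     [x] config/                                             
       [x] test.txt                                          
       [x] helpers.ts                                        
       [x] logger.ts                                         
       [x] helpers.ts                                        
       [x] README.md                                         
     [x] LICENSE                                             
   [x] index.ts                                              
                                                             
                                                             
                                                             
                                                             
                                                             


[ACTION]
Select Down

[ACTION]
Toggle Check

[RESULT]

 [-] project/                                                
>  [ ] database.js                                           
   [x] components/                                           
     [x] package.json                                        
     [x] auth.py                                             
     [x] templates/                                          
       [x] README.md                                         
       [x] Makefile                                          
       [x] auth.c                                            
       [x] types.rs                                          
     [x] config/                                             
       [x] test.txt                                          
       [x] helpers.ts                                        
       [x] logger.ts                                         
       [x] helpers.ts                                        
       [x] README.md                                         
     [x] LICENSE                                             
   [x] index.ts                                              
                                                             
                                                             
                                                             
                                                             
                                                             


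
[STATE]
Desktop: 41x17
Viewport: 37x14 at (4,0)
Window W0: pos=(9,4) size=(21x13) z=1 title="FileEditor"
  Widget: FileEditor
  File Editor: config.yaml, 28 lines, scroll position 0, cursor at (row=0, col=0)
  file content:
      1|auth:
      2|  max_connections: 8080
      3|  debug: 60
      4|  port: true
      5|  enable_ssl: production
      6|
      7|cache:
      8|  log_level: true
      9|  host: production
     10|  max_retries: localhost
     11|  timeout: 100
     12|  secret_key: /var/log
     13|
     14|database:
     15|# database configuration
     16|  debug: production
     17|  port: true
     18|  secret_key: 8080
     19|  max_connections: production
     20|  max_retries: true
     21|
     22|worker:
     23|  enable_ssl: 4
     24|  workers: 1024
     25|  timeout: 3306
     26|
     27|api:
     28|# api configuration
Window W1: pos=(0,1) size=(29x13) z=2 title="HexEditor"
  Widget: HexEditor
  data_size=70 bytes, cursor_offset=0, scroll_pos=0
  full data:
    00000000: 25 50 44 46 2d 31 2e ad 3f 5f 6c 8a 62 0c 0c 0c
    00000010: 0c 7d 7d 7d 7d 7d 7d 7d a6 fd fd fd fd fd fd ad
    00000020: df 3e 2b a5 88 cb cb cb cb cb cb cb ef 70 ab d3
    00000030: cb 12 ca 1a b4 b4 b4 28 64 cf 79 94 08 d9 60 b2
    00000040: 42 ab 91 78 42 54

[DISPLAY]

                                     
━━━━━━━━━━━━━━━━━━━━━━━━┓            
xEditor                 ┃            
────────────────────────┨            
00000  25 50 44 46 2d 31┃┓           
00010  0c 7d 7d 7d 7d 7d┃┃           
00020  df 3e 2b a5 88 cb┃┨           
00030  cb 12 ca 1a b4 b4┃┃           
00040  42 ab 91 78 42 54┃┃           
                        ┃┃           
                        ┃┃           
                        ┃┃           
                        ┃┃           
━━━━━━━━━━━━━━━━━━━━━━━━┛┃           


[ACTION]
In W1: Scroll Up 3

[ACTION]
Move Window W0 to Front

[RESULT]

                                     
━━━━━━━━━━━━━━━━━━━━━━━━┓            
xEditor                 ┃            
────────────────────────┨            
00000┏━━━━━━━━━━━━━━━━━━━┓           
00010┃ FileEditor        ┃           
00020┠───────────────────┨           
00030┃█uth:             ▲┃           
00040┃  max_connections:█┃           
     ┃  debug: 60       ░┃           
     ┃  port: true      ░┃           
     ┃  enable_ssl: prod░┃           
     ┃                  ░┃           
━━━━━┃cache:            ░┃           


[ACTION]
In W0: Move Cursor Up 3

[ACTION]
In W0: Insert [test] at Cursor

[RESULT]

                                     
━━━━━━━━━━━━━━━━━━━━━━━━┓            
xEditor                 ┃            
────────────────────────┨            
00000┏━━━━━━━━━━━━━━━━━━━┓           
00010┃ FileEditor        ┃           
00020┠───────────────────┨           
00030┃test█uth:         ▲┃           
00040┃  max_connections:█┃           
     ┃  debug: 60       ░┃           
     ┃  port: true      ░┃           
     ┃  enable_ssl: prod░┃           
     ┃                  ░┃           
━━━━━┃cache:            ░┃           


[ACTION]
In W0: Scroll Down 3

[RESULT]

                                     
━━━━━━━━━━━━━━━━━━━━━━━━┓            
xEditor                 ┃            
────────────────────────┨            
00000┏━━━━━━━━━━━━━━━━━━━┓           
00010┃ FileEditor        ┃           
00020┠───────────────────┨           
00030┃  port: true      ▲┃           
00040┃  enable_ssl: prod░┃           
     ┃                  █┃           
     ┃cache:            ░┃           
     ┃  log_level: true ░┃           
     ┃  host: production░┃           
━━━━━┃  max_retries: loc░┃           


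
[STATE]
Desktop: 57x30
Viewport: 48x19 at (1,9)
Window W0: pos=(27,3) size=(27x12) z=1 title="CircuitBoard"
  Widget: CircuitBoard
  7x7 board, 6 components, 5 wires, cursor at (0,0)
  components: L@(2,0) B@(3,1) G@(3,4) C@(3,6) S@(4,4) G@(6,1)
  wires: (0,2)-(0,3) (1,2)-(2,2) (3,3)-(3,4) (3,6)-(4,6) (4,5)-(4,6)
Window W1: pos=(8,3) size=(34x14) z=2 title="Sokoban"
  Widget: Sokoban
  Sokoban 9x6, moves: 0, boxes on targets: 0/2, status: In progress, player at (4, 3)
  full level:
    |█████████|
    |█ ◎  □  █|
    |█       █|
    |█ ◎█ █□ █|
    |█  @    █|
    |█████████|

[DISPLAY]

       ┃█ ◎█ █□ █                       ┃       
       ┃█  @    █                       ┃       
       ┃█████████                       ┃       
       ┃Moves: 0  0/2                   ┃       
       ┃                                ┃  · ─ G
       ┃                                ┃━━━━━━━
       ┃                                ┃       
       ┗━━━━━━━━━━━━━━━━━━━━━━━━━━━━━━━━┛       
                                                
                                                
                                                
                                                
                                                
                                                
                                                
                                                
                                                
                                                
                                                


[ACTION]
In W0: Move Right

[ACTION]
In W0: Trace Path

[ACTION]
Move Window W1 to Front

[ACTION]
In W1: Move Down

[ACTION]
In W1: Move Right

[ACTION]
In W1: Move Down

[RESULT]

       ┃█ ◎█ █□ █                       ┃       
       ┃█   @   █                       ┃       
       ┃█████████                       ┃       
       ┃Moves: 1  0/2                   ┃       
       ┃                                ┃  · ─ G
       ┃                                ┃━━━━━━━
       ┃                                ┃       
       ┗━━━━━━━━━━━━━━━━━━━━━━━━━━━━━━━━┛       
                                                
                                                
                                                
                                                
                                                
                                                
                                                
                                                
                                                
                                                
                                                


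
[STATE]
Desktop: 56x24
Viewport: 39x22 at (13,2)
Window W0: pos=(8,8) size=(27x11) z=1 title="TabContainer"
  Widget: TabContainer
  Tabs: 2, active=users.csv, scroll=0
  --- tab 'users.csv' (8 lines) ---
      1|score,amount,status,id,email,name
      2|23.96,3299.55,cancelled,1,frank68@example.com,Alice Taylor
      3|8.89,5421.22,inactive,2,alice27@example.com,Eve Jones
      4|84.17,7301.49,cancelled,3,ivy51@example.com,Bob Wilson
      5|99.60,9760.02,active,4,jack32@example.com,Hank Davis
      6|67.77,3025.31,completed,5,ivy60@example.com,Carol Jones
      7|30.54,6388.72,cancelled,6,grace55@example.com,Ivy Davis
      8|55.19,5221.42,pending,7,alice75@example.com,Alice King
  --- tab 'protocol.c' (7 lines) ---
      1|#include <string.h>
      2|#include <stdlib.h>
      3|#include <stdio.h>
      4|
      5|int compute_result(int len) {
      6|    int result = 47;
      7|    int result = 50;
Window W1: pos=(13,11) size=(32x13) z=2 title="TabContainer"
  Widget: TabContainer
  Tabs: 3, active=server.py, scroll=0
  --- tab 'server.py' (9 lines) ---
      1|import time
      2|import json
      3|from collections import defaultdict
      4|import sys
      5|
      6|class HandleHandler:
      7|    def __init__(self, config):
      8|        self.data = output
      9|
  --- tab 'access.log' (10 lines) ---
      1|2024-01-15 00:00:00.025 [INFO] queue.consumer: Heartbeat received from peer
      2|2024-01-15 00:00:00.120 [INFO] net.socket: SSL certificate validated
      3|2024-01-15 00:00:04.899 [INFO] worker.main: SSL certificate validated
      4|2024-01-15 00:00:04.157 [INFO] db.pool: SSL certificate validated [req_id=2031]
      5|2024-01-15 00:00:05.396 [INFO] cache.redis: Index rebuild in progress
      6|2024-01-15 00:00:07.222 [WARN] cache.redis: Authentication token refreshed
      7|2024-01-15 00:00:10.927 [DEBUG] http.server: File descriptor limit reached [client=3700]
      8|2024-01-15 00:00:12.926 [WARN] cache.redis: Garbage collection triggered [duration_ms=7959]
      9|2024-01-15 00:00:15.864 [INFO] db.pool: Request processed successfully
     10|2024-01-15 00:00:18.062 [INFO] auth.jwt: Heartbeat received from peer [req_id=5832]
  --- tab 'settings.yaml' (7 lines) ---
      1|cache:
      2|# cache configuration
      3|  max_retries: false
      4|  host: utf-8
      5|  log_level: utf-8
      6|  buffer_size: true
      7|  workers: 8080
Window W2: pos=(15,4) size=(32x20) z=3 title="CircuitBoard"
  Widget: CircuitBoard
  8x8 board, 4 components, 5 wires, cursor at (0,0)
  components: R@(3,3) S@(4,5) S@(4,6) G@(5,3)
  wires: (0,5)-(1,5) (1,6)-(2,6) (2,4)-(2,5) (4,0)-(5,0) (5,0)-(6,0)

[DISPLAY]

                                       
                                       
  ┏━━━━━━━━━━━━━━━━━━━━━━━━━━━━━━┓     
  ┃ CircuitBoard                 ┃     
  ┠──────────────────────────────┨     
  ┃   0 1 2 3 4 5 6 7            ┃     
━━┃0  [.]                  ·     ┃     
Co┃                        │     ┃     
──┃1                       ·   · ┃     
┏━┃                            │ ┃     
┃ ┃2                   · ─ ·   · ┃     
┠─┃                              ┃     
┃[┃3               R             ┃     
┃─┃                              ┃     
┃i┃4   ·                   S   S ┃     
┃i┃    │                         ┃     
┃f┃5   ·           G             ┃     
┃i┃    │                         ┃     
┃ ┃6   ·                         ┃     
┃c┃                              ┃     
┃ ┃7                             ┃     
┗━┗━━━━━━━━━━━━━━━━━━━━━━━━━━━━━━┛     


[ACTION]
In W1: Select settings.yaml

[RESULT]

                                       
                                       
  ┏━━━━━━━━━━━━━━━━━━━━━━━━━━━━━━┓     
  ┃ CircuitBoard                 ┃     
  ┠──────────────────────────────┨     
  ┃   0 1 2 3 4 5 6 7            ┃     
━━┃0  [.]                  ·     ┃     
Co┃                        │     ┃     
──┃1                       ·   · ┃     
┏━┃                            │ ┃     
┃ ┃2                   · ─ ·   · ┃     
┠─┃                              ┃     
┃ ┃3               R             ┃     
┃─┃                              ┃     
┃c┃4   ·                   S   S ┃     
┃#┃    │                         ┃     
┃ ┃5   ·           G             ┃     
┃ ┃    │                         ┃     
┃ ┃6   ·                         ┃     
┃ ┃                              ┃     
┃ ┃7                             ┃     
┗━┗━━━━━━━━━━━━━━━━━━━━━━━━━━━━━━┛     


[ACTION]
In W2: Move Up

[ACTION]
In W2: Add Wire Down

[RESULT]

                                       
                                       
  ┏━━━━━━━━━━━━━━━━━━━━━━━━━━━━━━┓     
  ┃ CircuitBoard                 ┃     
  ┠──────────────────────────────┨     
  ┃   0 1 2 3 4 5 6 7            ┃     
━━┃0  [.]                  ·     ┃     
Co┃    │                   │     ┃     
──┃1   ·                   ·   · ┃     
┏━┃                            │ ┃     
┃ ┃2                   · ─ ·   · ┃     
┠─┃                              ┃     
┃ ┃3               R             ┃     
┃─┃                              ┃     
┃c┃4   ·                   S   S ┃     
┃#┃    │                         ┃     
┃ ┃5   ·           G             ┃     
┃ ┃    │                         ┃     
┃ ┃6   ·                         ┃     
┃ ┃                              ┃     
┃ ┃7                             ┃     
┗━┗━━━━━━━━━━━━━━━━━━━━━━━━━━━━━━┛     


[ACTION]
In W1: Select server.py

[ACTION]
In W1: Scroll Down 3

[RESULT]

                                       
                                       
  ┏━━━━━━━━━━━━━━━━━━━━━━━━━━━━━━┓     
  ┃ CircuitBoard                 ┃     
  ┠──────────────────────────────┨     
  ┃   0 1 2 3 4 5 6 7            ┃     
━━┃0  [.]                  ·     ┃     
Co┃    │                   │     ┃     
──┃1   ·                   ·   · ┃     
┏━┃                            │ ┃     
┃ ┃2                   · ─ ·   · ┃     
┠─┃                              ┃     
┃[┃3               R             ┃     
┃─┃                              ┃     
┃i┃4   ·                   S   S ┃     
┃ ┃    │                         ┃     
┃c┃5   ·           G             ┃     
┃ ┃    │                         ┃     
┃ ┃6   ·                         ┃     
┃ ┃                              ┃     
┃ ┃7                             ┃     
┗━┗━━━━━━━━━━━━━━━━━━━━━━━━━━━━━━┛     


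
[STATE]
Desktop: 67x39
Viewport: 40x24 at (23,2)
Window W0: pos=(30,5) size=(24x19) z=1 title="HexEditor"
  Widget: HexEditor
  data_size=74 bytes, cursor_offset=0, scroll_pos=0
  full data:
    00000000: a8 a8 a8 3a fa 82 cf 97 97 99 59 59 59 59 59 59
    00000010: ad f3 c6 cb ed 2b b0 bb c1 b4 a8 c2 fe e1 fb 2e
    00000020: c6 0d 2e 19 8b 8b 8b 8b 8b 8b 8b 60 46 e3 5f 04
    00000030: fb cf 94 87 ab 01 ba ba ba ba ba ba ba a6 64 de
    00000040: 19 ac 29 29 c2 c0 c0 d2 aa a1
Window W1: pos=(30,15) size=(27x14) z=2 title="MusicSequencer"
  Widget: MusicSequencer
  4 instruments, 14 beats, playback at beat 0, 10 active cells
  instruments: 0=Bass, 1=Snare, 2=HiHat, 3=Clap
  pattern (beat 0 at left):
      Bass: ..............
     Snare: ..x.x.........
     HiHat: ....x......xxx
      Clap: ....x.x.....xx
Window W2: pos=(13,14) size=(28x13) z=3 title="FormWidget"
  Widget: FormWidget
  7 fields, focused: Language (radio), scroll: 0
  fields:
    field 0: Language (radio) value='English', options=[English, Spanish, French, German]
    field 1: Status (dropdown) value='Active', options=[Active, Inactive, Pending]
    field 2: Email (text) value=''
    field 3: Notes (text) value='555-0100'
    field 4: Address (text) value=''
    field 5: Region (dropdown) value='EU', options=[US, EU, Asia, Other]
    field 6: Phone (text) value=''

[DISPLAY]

                                        
                                        
                                        
       ┏━━━━━━━━━━━━━━━━━━━━━━┓         
       ┃ HexEditor            ┃         
       ┠──────────────────────┨         
       ┃00000000  A8 a8 a8 3a ┃         
       ┃00000010  ad f3 c6 cb ┃         
       ┃00000020  c6 0d 2e 19 ┃         
       ┃00000030  fb cf 94 87 ┃         
       ┃00000040  19 ac 29 29 ┃         
       ┃                      ┃         
━━━━━━━━━━━━━━━━━┓            ┃         
et               ┃━━━━━━━━━━━━━━━┓      
─────────────────┨encer          ┃      
e:   (●) English ┃───────────────┨      
     [Active   ▼]┃4567890123     ┃      
     [          ]┃··········     ┃      
     [555-0100  ]┃█·········     ┃      
:    [          ]┃█······███     ┃      
     [EU       ▼]┃█·█·····██     ┃      
     [          ]┃               ┃      
                 ┃               ┃      
                 ┃               ┃      


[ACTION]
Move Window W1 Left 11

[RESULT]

                                        
                                        
                                        
       ┏━━━━━━━━━━━━━━━━━━━━━━┓         
       ┃ HexEditor            ┃         
       ┠──────────────────────┨         
       ┃00000000  A8 a8 a8 3a ┃         
       ┃00000010  ad f3 c6 cb ┃         
       ┃00000020  c6 0d 2e 19 ┃         
       ┃00000030  fb cf 94 87 ┃         
       ┃00000040  19 ac 29 29 ┃         
       ┃                      ┃         
━━━━━━━━━━━━━━━━━┓            ┃         
et               ┃━━━━┓       ┃         
─────────────────┨    ┃       ┃         
e:   (●) English ┃────┨       ┃         
     [Active   ▼]┃    ┃       ┃         
     [          ]┃    ┃       ┃         
     [555-0100  ]┃    ┃       ┃         
:    [          ]┃    ┃       ┃         
     [EU       ▼]┃    ┃       ┃         
     [          ]┃    ┃━━━━━━━┛         
                 ┃    ┃                 
                 ┃    ┃                 


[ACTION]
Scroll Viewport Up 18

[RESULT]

                                        
                                        
                                        
                                        
                                        
       ┏━━━━━━━━━━━━━━━━━━━━━━┓         
       ┃ HexEditor            ┃         
       ┠──────────────────────┨         
       ┃00000000  A8 a8 a8 3a ┃         
       ┃00000010  ad f3 c6 cb ┃         
       ┃00000020  c6 0d 2e 19 ┃         
       ┃00000030  fb cf 94 87 ┃         
       ┃00000040  19 ac 29 29 ┃         
       ┃                      ┃         
━━━━━━━━━━━━━━━━━┓            ┃         
et               ┃━━━━┓       ┃         
─────────────────┨    ┃       ┃         
e:   (●) English ┃────┨       ┃         
     [Active   ▼]┃    ┃       ┃         
     [          ]┃    ┃       ┃         
     [555-0100  ]┃    ┃       ┃         
:    [          ]┃    ┃       ┃         
     [EU       ▼]┃    ┃       ┃         
     [          ]┃    ┃━━━━━━━┛         
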